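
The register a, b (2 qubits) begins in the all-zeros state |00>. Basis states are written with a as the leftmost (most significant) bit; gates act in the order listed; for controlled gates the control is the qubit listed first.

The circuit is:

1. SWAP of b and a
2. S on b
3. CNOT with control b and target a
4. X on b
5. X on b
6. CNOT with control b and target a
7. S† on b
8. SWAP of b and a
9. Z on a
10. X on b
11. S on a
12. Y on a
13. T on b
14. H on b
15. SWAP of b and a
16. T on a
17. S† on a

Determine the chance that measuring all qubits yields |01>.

A full measurement returns |01> with probability 1/2.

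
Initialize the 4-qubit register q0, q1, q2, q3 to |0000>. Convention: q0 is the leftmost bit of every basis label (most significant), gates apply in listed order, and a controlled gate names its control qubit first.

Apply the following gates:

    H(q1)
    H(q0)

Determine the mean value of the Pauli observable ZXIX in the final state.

The expectation value of ZXIX is 0.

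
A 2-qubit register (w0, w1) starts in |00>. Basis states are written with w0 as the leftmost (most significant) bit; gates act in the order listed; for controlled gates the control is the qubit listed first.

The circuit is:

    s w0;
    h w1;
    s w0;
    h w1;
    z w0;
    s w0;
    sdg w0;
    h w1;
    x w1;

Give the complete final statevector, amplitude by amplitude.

The resulting statevector has amplitude sqrt(2)/2 on |00>, sqrt(2)/2 on |01>, 0 on |10>, 0 on |11>. Key observation: the block from step 6 through step 7 cancels to the identity and can be dropped.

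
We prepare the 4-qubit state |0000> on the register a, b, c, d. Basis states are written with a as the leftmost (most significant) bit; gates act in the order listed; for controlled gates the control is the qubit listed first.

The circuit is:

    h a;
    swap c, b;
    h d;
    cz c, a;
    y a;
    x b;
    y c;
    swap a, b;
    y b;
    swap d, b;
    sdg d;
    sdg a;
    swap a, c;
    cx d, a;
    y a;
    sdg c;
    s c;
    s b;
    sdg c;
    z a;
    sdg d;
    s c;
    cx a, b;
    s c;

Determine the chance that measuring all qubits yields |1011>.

Outcome |1011> occurs with probability 1/4.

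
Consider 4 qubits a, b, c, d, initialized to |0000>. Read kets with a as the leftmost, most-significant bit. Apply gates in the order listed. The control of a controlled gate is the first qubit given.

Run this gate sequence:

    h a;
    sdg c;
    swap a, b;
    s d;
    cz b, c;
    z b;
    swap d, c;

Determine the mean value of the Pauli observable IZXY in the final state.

The expectation value of IZXY is 0.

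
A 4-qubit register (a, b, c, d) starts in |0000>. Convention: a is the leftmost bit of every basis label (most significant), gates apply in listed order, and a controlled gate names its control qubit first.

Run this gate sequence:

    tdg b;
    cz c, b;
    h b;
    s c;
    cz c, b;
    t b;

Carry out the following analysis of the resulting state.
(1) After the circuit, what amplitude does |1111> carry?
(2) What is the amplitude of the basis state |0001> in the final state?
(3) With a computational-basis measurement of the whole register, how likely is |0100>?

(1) The amplitude on |1111> is 0.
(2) The amplitude on |0001> is 0.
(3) The probability of measuring |0100> is 1/2.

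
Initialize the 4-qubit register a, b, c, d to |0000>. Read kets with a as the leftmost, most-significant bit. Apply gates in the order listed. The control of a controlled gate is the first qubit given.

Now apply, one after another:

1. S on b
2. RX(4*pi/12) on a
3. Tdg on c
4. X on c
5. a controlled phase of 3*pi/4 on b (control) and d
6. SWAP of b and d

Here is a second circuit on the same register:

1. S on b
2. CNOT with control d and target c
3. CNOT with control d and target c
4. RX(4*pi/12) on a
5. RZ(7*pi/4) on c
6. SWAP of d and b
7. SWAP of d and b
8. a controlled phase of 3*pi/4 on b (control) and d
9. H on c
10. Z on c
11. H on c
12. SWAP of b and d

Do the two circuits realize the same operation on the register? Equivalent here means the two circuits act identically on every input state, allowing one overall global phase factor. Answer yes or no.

Yes, they are equivalent — the unitaries differ by at most a global phase.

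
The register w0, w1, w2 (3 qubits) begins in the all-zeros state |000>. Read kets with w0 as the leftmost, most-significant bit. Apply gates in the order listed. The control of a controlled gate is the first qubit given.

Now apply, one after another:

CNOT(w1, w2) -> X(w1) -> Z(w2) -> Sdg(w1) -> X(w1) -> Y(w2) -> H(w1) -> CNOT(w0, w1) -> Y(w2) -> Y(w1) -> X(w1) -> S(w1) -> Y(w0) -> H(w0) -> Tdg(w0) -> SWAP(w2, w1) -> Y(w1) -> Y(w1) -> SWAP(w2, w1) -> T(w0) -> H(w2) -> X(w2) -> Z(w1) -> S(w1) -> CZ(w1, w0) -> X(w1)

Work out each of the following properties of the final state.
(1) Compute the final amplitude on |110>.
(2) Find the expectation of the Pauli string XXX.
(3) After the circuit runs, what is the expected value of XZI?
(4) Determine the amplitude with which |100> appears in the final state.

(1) The amplitude on |110> is -sqrt(2)*I/4. Key observation: the block from step 15 through step 20 cancels to the identity and can be dropped.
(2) The expectation value of XXX is 0.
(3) The observable XZI averages to 1.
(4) The amplitude on |100> is -sqrt(2)*I/4.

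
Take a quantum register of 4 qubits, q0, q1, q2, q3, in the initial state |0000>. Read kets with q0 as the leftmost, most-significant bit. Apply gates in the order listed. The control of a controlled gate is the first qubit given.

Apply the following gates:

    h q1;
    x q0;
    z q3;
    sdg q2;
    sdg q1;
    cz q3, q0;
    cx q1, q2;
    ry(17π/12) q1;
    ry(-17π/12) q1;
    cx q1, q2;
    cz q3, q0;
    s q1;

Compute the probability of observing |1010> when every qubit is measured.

Outcome |1010> occurs with probability 0. Key observation: the block from step 5 through step 12 cancels to the identity and can be dropped.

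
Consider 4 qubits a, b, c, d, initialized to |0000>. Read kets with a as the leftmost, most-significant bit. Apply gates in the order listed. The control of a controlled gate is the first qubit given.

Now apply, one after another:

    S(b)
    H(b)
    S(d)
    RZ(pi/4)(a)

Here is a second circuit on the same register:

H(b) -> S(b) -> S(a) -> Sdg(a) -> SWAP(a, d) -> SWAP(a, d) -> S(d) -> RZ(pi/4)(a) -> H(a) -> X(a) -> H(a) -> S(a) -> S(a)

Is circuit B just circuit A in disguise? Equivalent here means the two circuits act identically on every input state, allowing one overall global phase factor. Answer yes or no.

No — the two circuits implement different unitaries, even allowing a global phase.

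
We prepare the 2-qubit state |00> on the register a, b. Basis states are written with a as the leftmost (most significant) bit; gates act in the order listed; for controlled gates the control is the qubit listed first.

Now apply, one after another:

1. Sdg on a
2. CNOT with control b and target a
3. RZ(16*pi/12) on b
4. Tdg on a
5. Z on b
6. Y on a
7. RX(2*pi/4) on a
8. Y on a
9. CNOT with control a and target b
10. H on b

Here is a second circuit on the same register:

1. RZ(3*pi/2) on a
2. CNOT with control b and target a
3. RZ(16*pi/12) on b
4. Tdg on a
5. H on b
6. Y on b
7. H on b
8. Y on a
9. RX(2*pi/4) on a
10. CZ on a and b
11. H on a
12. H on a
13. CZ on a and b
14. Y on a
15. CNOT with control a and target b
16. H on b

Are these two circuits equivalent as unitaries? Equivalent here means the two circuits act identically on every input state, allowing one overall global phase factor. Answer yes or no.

No: there is an input state on which the two circuits produce genuinely different outputs (not merely differing by a phase).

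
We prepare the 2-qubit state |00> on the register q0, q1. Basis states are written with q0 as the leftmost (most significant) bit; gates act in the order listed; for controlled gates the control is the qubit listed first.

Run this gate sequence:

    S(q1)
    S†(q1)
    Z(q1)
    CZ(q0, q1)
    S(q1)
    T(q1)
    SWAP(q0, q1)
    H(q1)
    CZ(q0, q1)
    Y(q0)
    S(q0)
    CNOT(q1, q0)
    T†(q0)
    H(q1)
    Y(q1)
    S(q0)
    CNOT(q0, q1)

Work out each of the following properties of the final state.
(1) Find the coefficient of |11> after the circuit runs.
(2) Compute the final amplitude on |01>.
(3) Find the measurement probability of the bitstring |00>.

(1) The final state's coefficient on |11> equals exp(3*I*pi/4)/2.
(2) The amplitude on |01> is -I/2.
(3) A full measurement returns |00> with probability 1/4.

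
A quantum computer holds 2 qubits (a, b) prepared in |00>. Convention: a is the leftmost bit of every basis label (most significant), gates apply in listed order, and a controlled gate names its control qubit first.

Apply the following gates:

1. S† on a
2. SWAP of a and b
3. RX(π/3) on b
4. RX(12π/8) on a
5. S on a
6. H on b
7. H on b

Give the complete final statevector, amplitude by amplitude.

The final amplitudes are -sqrt(6)/4 on |00>, sqrt(2)*I/4 on |01>, sqrt(6)/4 on |10>, -sqrt(2)*I/4 on |11>.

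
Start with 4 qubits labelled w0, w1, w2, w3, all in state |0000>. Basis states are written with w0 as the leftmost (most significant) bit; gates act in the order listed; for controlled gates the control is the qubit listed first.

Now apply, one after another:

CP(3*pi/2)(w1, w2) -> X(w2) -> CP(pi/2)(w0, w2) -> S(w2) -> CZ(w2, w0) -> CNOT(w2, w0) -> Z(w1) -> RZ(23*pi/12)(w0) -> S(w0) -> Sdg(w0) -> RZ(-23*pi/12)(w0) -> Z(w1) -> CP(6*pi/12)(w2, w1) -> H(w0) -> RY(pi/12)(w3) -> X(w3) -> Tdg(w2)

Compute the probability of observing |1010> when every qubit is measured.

The probability of measuring |1010> is -sqrt(6)/16 - sqrt(2)/16 + 1/4. Key observation: gates 7-12 undo each other exactly, leaving only the rest of the circuit to track.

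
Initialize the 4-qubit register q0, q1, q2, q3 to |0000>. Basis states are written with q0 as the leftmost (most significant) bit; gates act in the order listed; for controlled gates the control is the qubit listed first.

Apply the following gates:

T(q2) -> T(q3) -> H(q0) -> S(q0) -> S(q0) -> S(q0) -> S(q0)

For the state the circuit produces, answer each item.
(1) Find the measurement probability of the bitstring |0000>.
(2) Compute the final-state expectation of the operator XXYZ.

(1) The probability of measuring |0000> is 1/2. Key observation: gates 4-7 undo each other exactly, leaving only the rest of the circuit to track.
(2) In the final state, XXYZ has expectation 0.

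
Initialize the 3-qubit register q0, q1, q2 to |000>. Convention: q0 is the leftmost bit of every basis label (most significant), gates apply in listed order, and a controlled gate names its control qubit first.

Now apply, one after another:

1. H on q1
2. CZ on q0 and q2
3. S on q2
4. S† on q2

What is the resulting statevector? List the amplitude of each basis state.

The resulting statevector has amplitude sqrt(2)/2 on |000>, sqrt(2)/2 on |010>, and 0 on every other basis state. Key observation: the block from step 3 through step 4 cancels to the identity and can be dropped.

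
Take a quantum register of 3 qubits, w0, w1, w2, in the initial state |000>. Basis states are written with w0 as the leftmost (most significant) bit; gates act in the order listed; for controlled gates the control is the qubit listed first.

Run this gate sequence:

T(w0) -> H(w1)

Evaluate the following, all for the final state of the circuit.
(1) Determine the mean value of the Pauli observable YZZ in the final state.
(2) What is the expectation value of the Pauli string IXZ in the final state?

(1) In the final state, YZZ has expectation 0.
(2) The observable IXZ averages to 1.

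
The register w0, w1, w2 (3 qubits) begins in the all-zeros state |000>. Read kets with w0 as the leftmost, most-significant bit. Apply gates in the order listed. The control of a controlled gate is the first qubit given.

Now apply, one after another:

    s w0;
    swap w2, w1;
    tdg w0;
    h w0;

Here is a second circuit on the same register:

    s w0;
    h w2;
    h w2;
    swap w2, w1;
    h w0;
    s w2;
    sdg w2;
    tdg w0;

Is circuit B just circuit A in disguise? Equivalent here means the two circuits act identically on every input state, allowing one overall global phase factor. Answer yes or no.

No: there is an input state on which the two circuits produce genuinely different outputs (not merely differing by a phase).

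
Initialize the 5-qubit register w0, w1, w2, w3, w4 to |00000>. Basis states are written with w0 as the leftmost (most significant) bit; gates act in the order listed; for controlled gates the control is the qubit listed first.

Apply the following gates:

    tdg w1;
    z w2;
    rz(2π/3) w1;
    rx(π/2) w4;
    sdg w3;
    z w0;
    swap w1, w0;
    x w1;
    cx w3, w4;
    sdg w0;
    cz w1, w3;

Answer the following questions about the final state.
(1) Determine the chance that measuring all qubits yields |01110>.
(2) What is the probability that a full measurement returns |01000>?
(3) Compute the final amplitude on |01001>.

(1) Outcome |01110> occurs with probability 0.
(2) The probability of measuring |01000> is 1/2.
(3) The final state's coefficient on |01001> equals -sqrt(2)*exp(I*pi/6)/2.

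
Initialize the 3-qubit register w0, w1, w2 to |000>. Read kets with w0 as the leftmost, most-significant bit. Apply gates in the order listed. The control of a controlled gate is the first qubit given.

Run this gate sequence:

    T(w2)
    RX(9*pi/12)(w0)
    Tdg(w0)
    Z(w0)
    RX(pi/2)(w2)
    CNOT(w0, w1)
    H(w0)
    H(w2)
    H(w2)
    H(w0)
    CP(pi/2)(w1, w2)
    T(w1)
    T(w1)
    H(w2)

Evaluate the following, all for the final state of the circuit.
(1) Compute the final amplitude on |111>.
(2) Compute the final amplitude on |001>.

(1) The amplitude on |111> is 0. Key observation: steps 7-10 multiply out to the identity, so the circuit reduces to the remaining gates.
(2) The final state's coefficient on |001> equals sqrt(2 - sqrt(2))/4 + I*sqrt(2 - sqrt(2))/4.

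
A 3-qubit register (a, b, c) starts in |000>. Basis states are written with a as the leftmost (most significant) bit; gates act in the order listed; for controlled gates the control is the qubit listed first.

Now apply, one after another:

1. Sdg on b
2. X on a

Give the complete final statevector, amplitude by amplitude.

After the circuit, the state carries amplitude 1 on |100>, and 0 on every other basis state.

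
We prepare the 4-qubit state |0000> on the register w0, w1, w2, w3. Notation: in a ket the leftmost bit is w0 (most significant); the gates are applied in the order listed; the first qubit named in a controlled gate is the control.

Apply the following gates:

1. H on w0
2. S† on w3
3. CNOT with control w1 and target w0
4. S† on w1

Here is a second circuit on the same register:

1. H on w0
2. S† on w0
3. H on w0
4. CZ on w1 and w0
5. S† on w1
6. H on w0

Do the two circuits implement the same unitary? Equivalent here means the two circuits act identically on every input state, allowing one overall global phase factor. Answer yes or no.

No: there is an input state on which the two circuits produce genuinely different outputs (not merely differing by a phase).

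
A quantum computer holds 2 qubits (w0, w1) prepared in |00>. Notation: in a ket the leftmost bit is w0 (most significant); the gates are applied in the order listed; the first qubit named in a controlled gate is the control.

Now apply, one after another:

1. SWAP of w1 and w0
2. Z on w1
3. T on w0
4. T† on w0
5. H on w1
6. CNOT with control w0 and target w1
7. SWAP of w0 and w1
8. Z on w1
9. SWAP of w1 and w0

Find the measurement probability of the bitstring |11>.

Outcome |11> occurs with probability 0.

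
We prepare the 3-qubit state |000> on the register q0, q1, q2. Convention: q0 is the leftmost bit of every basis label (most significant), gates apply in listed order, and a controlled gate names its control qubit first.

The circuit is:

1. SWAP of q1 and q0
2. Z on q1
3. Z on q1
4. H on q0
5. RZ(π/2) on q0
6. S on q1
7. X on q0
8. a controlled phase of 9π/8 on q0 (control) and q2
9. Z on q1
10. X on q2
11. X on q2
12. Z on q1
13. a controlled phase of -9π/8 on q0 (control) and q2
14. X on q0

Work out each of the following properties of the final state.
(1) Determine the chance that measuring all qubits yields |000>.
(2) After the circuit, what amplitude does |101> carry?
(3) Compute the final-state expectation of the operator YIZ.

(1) The probability of measuring |000> is 1/2. Key observation: steps 7-14 multiply out to the identity, so the circuit reduces to the remaining gates.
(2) |101> carries amplitude 0 in the final state.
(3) In the final state, YIZ has expectation 1.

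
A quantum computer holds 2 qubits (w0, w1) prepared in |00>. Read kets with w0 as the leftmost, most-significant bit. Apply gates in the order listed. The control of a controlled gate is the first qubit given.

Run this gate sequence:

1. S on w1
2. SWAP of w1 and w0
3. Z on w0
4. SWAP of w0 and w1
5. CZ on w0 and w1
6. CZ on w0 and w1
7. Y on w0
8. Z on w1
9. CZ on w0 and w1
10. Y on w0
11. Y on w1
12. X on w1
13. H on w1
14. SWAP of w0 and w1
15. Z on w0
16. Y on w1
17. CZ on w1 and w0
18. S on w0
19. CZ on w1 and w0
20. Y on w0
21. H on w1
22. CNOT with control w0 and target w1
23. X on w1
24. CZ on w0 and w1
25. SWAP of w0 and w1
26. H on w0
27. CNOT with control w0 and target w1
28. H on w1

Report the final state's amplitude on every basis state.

The resulting statevector has amplitude -I/2 on |00>, I/2 on |01>, -1/2 on |10>, 1/2 on |11>. Key observation: steps 5-6 multiply out to the identity, so the circuit reduces to the remaining gates.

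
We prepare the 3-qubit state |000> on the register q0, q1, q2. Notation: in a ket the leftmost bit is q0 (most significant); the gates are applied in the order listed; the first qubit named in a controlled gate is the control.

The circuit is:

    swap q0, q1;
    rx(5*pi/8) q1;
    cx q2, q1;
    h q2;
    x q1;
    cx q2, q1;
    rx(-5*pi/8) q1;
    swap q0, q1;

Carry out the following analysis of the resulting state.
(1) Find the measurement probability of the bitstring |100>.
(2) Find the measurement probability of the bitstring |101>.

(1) A full measurement returns |100> with probability 1/2.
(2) Outcome |101> occurs with probability 0.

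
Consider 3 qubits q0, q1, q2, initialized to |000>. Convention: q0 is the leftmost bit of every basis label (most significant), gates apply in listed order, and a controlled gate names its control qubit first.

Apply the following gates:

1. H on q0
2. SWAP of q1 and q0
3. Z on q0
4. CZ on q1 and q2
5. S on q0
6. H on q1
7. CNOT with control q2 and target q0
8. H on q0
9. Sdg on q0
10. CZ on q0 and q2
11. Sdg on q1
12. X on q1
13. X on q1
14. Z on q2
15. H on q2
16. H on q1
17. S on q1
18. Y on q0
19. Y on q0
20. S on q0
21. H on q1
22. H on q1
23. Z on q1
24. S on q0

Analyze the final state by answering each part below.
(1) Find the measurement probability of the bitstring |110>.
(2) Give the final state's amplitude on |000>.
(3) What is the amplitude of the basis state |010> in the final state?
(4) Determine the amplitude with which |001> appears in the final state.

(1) Outcome |110> occurs with probability 1/8. Key observation: steps 21-22 multiply out to the identity, so the circuit reduces to the remaining gates.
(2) |000> carries amplitude sqrt(2)/4 in the final state.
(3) The final state's coefficient on |010> equals -sqrt(2)*I/4.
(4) The amplitude on |001> is sqrt(2)/4.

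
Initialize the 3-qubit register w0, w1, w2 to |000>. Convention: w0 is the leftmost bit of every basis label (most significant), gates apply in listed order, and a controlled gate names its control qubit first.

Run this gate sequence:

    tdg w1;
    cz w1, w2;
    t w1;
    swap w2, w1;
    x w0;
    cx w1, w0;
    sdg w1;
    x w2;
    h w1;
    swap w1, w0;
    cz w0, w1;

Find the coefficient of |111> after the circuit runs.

The final state's coefficient on |111> equals -sqrt(2)/2.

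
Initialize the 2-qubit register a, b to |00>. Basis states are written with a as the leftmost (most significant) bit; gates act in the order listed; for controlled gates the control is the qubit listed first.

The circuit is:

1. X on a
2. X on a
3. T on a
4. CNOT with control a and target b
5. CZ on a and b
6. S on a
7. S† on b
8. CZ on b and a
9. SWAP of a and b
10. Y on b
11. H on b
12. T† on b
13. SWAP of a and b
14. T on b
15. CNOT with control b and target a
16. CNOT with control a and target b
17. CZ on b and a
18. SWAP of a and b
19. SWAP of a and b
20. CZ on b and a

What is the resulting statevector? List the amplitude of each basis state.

After the circuit, the state carries amplitude sqrt(2)*I/2 on |00>, 0 on |01>, 0 on |10>, -sqrt(2)*exp(I*pi/4)/2 on |11>.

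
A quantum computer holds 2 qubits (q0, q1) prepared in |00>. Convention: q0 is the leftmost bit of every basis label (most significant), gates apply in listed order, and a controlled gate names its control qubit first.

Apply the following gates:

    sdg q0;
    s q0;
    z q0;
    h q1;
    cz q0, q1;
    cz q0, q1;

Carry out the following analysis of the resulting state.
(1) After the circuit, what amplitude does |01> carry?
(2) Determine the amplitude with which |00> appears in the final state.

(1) |01> carries amplitude sqrt(2)/2 in the final state.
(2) |00> carries amplitude sqrt(2)/2 in the final state.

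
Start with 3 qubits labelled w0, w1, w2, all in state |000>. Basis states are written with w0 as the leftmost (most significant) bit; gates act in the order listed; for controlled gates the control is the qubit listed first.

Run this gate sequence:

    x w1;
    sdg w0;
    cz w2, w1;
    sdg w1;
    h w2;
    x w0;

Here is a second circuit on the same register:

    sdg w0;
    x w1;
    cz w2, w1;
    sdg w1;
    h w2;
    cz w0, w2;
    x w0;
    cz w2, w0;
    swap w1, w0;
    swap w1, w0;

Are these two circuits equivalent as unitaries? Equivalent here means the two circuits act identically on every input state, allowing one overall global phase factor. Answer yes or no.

No: there is an input state on which the two circuits produce genuinely different outputs (not merely differing by a phase).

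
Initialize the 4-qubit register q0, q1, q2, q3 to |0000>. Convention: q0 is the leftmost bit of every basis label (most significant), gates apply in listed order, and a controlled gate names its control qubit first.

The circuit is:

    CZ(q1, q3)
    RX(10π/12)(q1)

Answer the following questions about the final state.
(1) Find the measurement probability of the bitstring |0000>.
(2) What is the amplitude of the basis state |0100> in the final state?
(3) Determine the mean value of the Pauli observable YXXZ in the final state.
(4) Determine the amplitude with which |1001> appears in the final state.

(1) Outcome |0000> occurs with probability 1/2 - sqrt(3)/4.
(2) The amplitude on |0100> is I*(-sqrt(6) - sqrt(2))/4.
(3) In the final state, YXXZ has expectation 0.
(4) The amplitude on |1001> is 0.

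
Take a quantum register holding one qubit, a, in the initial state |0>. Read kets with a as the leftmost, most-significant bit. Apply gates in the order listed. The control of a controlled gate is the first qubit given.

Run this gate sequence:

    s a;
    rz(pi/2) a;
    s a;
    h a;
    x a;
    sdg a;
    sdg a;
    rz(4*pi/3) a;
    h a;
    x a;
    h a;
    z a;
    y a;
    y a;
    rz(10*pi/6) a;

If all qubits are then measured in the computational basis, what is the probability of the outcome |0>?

The probability of measuring |0> is 1/2. Key observation: steps 9-12 multiply out to the identity, so the circuit reduces to the remaining gates.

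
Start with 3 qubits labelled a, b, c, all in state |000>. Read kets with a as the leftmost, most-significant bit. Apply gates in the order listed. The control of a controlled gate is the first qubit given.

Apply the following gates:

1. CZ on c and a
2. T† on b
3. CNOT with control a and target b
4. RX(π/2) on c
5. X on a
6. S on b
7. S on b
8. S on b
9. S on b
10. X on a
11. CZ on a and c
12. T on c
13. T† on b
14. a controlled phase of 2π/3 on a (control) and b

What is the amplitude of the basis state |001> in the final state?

|001> carries amplitude -sqrt(2)*exp(3*I*pi/4)/2 in the final state. Key observation: steps 6-9 multiply out to the identity, so the circuit reduces to the remaining gates.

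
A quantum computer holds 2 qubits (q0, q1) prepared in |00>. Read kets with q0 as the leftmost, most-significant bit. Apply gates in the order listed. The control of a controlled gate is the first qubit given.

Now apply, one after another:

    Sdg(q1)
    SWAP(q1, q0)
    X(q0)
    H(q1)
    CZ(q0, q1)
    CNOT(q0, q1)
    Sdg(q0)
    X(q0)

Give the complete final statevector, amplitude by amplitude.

The resulting statevector has amplitude sqrt(2)*I/2 on |00>, -sqrt(2)*I/2 on |01>, 0 on |10>, 0 on |11>.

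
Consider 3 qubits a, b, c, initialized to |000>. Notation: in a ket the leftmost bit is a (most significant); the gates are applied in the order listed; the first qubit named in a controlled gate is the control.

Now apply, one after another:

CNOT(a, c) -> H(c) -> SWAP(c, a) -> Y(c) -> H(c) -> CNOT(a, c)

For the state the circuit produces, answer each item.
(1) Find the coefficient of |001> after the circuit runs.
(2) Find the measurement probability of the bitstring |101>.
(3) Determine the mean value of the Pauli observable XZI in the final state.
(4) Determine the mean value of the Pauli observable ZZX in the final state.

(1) The amplitude on |001> is -I/2.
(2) A full measurement returns |101> with probability 1/4.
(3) The observable XZI averages to -1.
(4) In the final state, ZZX has expectation 0.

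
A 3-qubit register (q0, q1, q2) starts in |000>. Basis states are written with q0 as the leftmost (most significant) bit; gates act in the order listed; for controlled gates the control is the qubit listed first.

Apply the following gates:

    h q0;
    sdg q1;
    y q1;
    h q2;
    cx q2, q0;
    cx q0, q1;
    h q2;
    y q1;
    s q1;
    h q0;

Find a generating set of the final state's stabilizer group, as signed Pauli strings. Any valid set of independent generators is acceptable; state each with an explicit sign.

The stabilizer group can be generated by +XZI, -ZYI, +IIZ, among other valid generating sets.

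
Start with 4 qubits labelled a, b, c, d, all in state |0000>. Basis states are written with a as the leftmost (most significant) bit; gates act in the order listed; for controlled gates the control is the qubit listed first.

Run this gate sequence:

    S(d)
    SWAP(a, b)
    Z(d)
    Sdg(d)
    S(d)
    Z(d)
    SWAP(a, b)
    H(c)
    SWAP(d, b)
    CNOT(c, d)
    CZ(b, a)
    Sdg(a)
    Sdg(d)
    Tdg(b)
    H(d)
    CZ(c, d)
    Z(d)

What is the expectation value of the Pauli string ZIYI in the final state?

The expectation value of ZIYI is -1.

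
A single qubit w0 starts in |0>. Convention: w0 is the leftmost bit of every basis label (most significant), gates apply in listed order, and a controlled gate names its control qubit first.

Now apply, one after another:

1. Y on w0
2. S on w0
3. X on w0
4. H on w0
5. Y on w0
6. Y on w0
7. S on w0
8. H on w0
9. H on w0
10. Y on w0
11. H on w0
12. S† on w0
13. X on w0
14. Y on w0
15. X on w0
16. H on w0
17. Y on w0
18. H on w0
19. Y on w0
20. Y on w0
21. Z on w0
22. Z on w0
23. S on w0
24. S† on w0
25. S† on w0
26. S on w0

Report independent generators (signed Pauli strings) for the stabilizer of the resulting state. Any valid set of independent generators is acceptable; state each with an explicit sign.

One valid set of independent stabilizer generators is -X (any independent generating set of the same group is equally correct).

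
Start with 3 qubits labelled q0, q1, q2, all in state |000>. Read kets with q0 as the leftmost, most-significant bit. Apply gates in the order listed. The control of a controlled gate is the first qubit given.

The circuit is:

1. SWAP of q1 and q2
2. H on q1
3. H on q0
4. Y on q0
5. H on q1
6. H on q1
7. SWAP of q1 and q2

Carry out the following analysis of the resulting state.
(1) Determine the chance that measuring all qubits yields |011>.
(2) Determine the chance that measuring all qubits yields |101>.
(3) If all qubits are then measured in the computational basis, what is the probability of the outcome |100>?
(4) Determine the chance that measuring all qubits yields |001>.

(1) The probability of measuring |011> is 0.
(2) The probability of measuring |101> is 1/4.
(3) A full measurement returns |100> with probability 1/4.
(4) A full measurement returns |001> with probability 1/4.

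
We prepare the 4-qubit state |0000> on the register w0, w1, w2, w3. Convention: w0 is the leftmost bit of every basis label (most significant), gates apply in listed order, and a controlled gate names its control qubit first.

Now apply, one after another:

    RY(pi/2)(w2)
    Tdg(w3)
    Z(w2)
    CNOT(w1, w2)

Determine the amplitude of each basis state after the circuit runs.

The resulting statevector has amplitude sqrt(2)/2 on |0000>, -sqrt(2)/2 on |0010>, and 0 on every other basis state.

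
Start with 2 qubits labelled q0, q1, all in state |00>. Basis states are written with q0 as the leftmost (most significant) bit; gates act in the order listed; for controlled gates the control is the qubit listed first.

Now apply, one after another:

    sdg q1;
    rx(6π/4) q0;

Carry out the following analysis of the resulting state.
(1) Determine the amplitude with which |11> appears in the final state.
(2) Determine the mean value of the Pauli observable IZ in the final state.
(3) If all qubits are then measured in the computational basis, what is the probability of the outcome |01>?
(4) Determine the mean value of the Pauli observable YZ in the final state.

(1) The final state's coefficient on |11> equals 0.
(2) In the final state, IZ has expectation 1.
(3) The probability of measuring |01> is 0.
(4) In the final state, YZ has expectation 1.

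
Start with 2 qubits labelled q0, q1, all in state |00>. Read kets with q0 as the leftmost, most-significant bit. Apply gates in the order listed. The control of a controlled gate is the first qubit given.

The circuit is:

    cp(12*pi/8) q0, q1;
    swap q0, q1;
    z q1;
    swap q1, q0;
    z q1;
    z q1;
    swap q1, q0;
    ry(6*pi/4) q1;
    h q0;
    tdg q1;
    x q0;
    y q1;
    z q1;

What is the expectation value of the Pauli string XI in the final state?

In the final state, XI has expectation 1. Key observation: steps 4-7 multiply out to the identity, so the circuit reduces to the remaining gates.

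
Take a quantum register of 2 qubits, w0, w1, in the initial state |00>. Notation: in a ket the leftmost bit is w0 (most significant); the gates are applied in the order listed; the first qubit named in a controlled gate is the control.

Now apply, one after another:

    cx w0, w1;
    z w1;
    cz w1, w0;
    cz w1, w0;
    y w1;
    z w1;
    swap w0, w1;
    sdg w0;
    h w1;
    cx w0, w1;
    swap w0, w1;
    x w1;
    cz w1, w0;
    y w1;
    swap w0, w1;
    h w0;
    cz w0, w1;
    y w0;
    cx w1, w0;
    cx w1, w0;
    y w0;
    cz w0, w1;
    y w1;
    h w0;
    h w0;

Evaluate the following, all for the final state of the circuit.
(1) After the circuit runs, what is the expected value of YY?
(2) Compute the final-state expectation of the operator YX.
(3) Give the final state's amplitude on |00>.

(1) The observable YY averages to 0. Key observation: the block from step 17 through step 22 cancels to the identity and can be dropped.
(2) In the final state, YX has expectation 0.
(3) |00> carries amplitude -1/2 in the final state.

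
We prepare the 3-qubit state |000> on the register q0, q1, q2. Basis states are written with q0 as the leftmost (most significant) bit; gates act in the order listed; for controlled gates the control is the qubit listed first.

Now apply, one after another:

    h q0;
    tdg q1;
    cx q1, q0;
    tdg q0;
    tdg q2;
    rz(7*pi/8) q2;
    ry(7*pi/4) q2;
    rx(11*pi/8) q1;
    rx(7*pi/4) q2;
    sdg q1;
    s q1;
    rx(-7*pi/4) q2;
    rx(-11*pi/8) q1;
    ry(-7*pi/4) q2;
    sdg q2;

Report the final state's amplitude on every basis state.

The final amplitudes are -sqrt(2)*exp(9*I*pi/16)/2 on |000>, -sqrt(2)*exp(5*I*pi/16)/2 on |100>, and 0 on every other basis state. Key observation: steps 7-14 multiply out to the identity, so the circuit reduces to the remaining gates.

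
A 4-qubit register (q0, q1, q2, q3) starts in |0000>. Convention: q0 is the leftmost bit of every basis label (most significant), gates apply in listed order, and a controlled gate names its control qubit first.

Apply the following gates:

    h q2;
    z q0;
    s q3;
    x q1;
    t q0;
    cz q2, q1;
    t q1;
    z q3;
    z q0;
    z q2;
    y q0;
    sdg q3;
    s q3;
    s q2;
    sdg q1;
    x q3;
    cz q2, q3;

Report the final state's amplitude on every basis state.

The final amplitudes are sqrt(2)*exp(I*pi/4)/2 on |1101>, -sqrt(2)*exp(3*I*pi/4)/2 on |1111>, and 0 on every other basis state.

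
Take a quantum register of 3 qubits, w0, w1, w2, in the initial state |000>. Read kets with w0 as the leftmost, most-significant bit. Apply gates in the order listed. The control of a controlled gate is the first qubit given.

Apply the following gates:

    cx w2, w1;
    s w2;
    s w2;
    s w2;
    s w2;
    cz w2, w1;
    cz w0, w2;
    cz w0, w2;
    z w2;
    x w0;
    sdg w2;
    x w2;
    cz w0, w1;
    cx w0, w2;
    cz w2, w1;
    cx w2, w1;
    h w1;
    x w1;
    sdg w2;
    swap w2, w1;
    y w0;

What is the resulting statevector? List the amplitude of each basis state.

The final amplitudes are -sqrt(2)*I/2 on |000>, -sqrt(2)*I/2 on |001>, and 0 on every other basis state. Key observation: steps 2-5 multiply out to the identity, so the circuit reduces to the remaining gates.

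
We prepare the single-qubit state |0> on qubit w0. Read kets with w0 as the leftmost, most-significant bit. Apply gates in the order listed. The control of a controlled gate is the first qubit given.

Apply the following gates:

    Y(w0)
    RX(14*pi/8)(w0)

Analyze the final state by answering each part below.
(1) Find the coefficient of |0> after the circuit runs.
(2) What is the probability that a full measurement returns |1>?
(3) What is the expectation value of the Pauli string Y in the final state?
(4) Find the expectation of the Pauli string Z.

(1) |0> carries amplitude sqrt(2 - sqrt(2))/2 in the final state.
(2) Outcome |1> occurs with probability sqrt(2)/4 + 1/2.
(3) The observable Y averages to -sqrt(2)/2.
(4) In the final state, Z has expectation -sqrt(2)/2.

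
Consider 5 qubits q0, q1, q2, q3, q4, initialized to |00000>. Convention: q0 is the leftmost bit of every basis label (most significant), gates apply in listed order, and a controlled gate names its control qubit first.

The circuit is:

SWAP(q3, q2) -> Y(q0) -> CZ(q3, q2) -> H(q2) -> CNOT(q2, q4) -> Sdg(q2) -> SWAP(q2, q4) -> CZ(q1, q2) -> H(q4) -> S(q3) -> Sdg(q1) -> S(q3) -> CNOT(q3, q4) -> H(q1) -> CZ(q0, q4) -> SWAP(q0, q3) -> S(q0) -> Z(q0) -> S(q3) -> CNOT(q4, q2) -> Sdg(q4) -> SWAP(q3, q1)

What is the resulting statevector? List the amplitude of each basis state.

The final amplitudes are -sqrt(2)/4 on |01000>, sqrt(2)/4 on |01001>, -sqrt(2)/4 on |01010>, sqrt(2)/4 on |01011>, sqrt(2)*I/4 on |01100>, -sqrt(2)*I/4 on |01101>, sqrt(2)*I/4 on |01110>, -sqrt(2)*I/4 on |01111>, and 0 on every other basis state.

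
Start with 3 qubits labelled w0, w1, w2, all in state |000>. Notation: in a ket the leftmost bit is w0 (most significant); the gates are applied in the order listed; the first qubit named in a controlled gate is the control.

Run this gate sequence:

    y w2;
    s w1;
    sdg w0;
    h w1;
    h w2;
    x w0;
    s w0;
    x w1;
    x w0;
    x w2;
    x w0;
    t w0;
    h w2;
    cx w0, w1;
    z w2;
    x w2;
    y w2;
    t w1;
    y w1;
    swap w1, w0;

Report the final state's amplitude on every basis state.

The final amplitudes are -sqrt(2)*I/2 on |011>, sqrt(2)*exp(I*pi/4)/2 on |111>, and 0 on every other basis state.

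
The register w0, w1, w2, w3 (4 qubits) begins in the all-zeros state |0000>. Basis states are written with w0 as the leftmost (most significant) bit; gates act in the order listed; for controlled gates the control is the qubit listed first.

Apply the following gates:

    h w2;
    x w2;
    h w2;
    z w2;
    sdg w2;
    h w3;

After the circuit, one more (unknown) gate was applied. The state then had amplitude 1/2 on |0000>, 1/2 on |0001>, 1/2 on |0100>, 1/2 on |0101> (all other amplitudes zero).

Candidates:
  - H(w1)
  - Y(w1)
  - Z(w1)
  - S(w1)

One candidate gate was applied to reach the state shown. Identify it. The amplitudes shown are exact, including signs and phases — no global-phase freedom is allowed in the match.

It was H(w1) that produced the state shown. Key observation: the block from step 1 through step 4 cancels to the identity and can be dropped.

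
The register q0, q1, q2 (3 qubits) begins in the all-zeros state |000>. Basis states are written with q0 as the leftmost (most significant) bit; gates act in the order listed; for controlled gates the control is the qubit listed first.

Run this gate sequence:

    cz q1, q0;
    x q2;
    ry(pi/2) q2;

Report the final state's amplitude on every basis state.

The resulting statevector has amplitude -sqrt(2)/2 on |000>, sqrt(2)/2 on |001>, and 0 on every other basis state.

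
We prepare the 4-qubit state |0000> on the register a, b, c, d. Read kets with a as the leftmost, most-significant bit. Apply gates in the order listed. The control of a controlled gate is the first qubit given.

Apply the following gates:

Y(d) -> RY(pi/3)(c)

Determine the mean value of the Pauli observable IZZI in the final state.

The observable IZZI averages to 1/2.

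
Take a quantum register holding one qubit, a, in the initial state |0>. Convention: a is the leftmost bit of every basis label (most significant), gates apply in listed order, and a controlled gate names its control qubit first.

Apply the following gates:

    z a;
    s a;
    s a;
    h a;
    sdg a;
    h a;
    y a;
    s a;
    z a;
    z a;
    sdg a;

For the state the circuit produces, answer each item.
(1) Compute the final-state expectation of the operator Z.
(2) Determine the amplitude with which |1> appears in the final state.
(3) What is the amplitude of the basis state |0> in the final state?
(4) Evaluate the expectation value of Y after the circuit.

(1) The expectation value of Z is 0.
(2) The amplitude on |1> is 1/2 + I/2.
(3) The amplitude on |0> is 1/2 - I/2.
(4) In the final state, Y has expectation 1.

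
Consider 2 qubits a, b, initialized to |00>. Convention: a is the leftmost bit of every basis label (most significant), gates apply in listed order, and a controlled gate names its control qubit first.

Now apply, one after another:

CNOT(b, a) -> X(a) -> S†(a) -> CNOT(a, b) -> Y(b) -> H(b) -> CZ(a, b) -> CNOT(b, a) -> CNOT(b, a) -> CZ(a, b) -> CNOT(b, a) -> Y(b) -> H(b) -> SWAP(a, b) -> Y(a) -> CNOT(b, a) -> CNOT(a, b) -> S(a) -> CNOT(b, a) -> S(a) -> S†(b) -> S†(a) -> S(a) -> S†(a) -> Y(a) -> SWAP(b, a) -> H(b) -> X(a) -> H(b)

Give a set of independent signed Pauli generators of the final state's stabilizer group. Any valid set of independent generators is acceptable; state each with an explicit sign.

One valid set of independent stabilizer generators is -XI, +IY (any independent generating set of the same group is equally correct). Key observation: the block from step 7 through step 10 cancels to the identity and can be dropped.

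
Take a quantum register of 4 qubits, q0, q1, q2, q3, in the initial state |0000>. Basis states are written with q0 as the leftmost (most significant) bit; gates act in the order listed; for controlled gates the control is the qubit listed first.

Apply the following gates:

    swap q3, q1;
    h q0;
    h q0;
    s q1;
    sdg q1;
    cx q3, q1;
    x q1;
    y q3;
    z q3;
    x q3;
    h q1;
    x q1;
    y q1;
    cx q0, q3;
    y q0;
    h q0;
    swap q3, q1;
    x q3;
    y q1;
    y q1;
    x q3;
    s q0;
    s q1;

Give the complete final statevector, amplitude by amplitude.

The final amplitudes are -I/2 on |0000>, -I/2 on |0001>, -1/2 on |1000>, -1/2 on |1001>, and 0 on every other basis state. Key observation: the block from step 18 through step 21 cancels to the identity and can be dropped.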